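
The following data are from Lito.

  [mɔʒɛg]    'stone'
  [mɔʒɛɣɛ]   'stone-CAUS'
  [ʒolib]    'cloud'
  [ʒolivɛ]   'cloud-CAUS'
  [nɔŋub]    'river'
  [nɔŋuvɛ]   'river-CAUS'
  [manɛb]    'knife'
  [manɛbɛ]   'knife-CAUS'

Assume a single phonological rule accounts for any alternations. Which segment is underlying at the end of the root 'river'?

'river' shows [b] ~ [v] at the end of the stem ([nɔŋub] vs [nɔŋuvɛ]).
The stem 'knife' ([manɛb], [manɛbɛ]) shows [b] unchanged in both environments, so [b] cannot be basic with [v] derived before the CAUS suffix.
The underlying segment must be /v/; voiced fricatives become stops word-finally, yielding [b] there.

/v/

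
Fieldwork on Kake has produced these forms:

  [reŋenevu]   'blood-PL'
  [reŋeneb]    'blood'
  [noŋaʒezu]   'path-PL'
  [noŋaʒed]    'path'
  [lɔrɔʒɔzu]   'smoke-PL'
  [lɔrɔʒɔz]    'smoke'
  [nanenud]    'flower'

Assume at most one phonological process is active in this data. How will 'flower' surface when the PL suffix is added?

[nanenuzu]

The stem for 'path' ends in [z] in [noŋaʒezu] but [d] in [noŋaʒed].
If /z/ were underlying and a rule turned it into [d] in isolation, 'smoke' would also alternate; but it has [z] in both [lɔrɔʒɔzu] and [lɔrɔʒɔz].
The alternation reflects intervocalic spirantization: voiced stops become fricatives between vowels. /d/ is underlying.
From [nanenud] the stem 'flower' is /nanenud/; between vowels this yields [nanenuzu].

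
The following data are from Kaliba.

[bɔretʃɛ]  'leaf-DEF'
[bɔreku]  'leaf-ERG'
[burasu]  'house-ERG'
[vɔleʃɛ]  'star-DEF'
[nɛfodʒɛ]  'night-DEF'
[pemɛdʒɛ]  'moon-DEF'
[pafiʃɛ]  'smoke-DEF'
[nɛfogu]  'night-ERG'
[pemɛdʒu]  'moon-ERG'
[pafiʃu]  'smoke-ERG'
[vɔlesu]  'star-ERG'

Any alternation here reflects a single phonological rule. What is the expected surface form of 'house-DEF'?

[buraʃɛ]

The root 'star' surfaces as [vɔleʃɛ] and [vɔlesu], with a stem-final [ʃ] ~ [s] alternation.
But 'smoke' keeps [ʃ] in both environments ([pafiʃɛ], [pafiʃu]), so there is no rule changing /ʃ/ to [s] before the ERG suffix.
The underlying segment must be /s/; /k/, /g/ and /s/ become palato-alveolar [tʃ], [dʒ] and [ʃ] before a front vowel, yielding [ʃ] there.
The one attested form of 'house', [burasu], shows underlying /buras/. Applying the same rule before a front vowel gives [buraʃɛ].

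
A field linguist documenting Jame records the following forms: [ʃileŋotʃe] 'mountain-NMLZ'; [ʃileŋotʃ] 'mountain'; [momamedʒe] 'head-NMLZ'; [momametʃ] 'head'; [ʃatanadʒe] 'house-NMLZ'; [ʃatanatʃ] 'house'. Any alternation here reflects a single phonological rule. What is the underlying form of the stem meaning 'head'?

/momamedʒ/

The root 'head' surfaces as [momamedʒe] and [momametʃ], with a stem-final [dʒ] ~ [tʃ] alternation.
But 'mountain' keeps [tʃ] in both environments ([ʃileŋotʃe], [ʃileŋotʃ]), so there is no rule changing /tʃ/ to [dʒ] before the NMLZ suffix.
Therefore /dʒ/ is basic and [tʃ] is derived by word-final obstruent devoicing (voiced obstruents become voiceless word-finally).
Hence 'head' is /momamedʒ/ underlyingly.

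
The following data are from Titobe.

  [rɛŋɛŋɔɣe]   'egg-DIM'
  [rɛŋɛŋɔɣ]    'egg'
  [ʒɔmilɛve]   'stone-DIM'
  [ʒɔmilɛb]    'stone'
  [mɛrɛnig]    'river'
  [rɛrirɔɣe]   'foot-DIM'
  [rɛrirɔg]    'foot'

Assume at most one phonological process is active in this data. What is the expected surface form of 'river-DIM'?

'foot' shows [ɣ] ~ [g] at the end of the stem ([rɛrirɔɣe] vs [rɛrirɔg]).
The stem 'egg' ([rɛŋɛŋɔɣe], [rɛŋɛŋɔɣ]) shows [ɣ] unchanged in both environments, so [ɣ] cannot be basic with [g] derived in isolation.
The underlying segment must be /g/; voiced stops become fricatives between vowels, yielding [ɣ] there.
The one attested form of 'river', [mɛrɛnig], shows underlying /mɛrɛnig/. Applying the same rule between vowels gives [mɛrɛniɣe].

[mɛrɛniɣe]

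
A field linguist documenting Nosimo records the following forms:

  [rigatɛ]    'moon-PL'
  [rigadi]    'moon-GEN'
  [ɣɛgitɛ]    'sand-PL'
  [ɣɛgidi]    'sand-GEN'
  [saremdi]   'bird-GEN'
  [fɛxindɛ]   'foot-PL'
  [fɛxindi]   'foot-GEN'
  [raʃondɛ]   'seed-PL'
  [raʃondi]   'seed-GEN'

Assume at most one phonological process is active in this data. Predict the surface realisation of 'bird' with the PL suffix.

The PL suffix surfaces as [-dɛ] and [-tɛ], depending on the final segment of the stem.
By contrast the GEN suffix keeps its initial [d] throughout — that segment must be underlying.
The PL suffix is therefore /-tɛ/ underlyingly, with post-nasal voicing: voiceless stops become voiced after a nasal.
After 'bird', which ends in a nasal, the suffix surfaces as [-dɛ], giving [saremdɛ].

[saremdɛ]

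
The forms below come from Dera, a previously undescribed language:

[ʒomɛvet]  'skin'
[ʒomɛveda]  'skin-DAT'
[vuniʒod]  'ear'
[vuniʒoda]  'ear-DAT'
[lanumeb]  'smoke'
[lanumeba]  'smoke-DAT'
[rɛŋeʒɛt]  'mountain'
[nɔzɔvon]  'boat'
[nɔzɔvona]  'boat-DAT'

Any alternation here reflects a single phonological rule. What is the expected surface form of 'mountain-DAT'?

[rɛŋeʒɛda]

In [ʒomɛvet] and [ʒomɛveda] the final segment of 'skin' alternates: [t] ~ [d].
The stem 'ear' ([vuniʒod], [vuniʒoda]) shows [d] unchanged in both environments, so [d] cannot be basic with [t] derived in isolation.
The underlying segment must be /t/; voiceless stops become voiced between vowels, yielding [d] there.
From [rɛŋeʒɛt] the stem 'mountain' is /rɛŋeʒɛt/; between vowels this yields [rɛŋeʒɛda].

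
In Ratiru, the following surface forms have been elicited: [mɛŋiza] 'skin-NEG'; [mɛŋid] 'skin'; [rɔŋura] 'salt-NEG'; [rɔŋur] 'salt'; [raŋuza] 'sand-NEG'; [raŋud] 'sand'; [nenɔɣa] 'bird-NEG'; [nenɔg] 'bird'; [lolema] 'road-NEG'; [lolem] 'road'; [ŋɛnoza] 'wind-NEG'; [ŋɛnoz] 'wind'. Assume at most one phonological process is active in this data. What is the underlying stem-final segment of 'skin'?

The stem for 'skin' ends in [z] in [mɛŋiza] but [d] in [mɛŋid].
If /z/ were underlying and a rule turned it into [d] in isolation, 'wind' would also alternate; but it has [z] in both [ŋɛnoza] and [ŋɛnoz].
So /d/ is underlying, and a rule of intervocalic spirantization — voiced stops become fricatives between vowels — gives [z].

/d/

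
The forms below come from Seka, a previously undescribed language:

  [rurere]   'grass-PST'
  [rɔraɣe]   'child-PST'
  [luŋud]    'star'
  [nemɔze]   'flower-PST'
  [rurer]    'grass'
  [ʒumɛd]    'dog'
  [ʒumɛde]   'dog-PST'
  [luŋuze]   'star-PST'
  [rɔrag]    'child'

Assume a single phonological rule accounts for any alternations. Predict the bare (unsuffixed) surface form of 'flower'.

In [luŋuze] and [luŋud] the final segment of 'star' alternates: [z] ~ [d].
Compare 'dog', with invariant [d] in [ʒumɛde] and [ʒumɛd]: an analysis with underlying /d/ and a rule producing [z] before the PST suffix would wrongly predict alternation here too.
So /z/ is underlying, and a rule of word-final hardening — voiced fricatives become stops word-finally — gives [d].
The one attested form of 'flower', [nemɔze], shows underlying /nemɔz/. Applying the same rule word-finally gives [nemɔd].

[nemɔd]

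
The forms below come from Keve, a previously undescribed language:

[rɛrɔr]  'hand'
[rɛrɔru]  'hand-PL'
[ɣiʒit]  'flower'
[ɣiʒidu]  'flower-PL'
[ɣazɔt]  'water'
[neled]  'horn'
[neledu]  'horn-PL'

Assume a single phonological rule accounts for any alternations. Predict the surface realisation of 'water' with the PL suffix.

[ɣazɔdu]

The stem for 'flower' ends in [t] in [ɣiʒit] but [d] in [ɣiʒidu].
But 'horn' keeps [d] in both environments ([neled], [neledu]), so there is no rule changing /d/ to [t] in isolation.
The underlying segment must be /t/; voiceless stops become voiced between vowels, yielding [d] there.
The one attested form of 'water', [ɣazɔt], shows underlying /ɣazɔt/. Applying the same rule between vowels gives [ɣazɔdu].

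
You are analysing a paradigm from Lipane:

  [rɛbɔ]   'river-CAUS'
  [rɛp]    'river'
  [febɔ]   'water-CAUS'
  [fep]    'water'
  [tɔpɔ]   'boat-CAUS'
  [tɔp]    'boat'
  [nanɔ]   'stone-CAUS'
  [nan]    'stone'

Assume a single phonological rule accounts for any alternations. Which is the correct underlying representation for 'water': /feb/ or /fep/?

/feb/

In [febɔ] and [fep] the final segment of 'water' alternates: [b] ~ [p].
Compare 'boat', with invariant [p] in [tɔpɔ] and [tɔp]: an analysis with underlying /p/ and a rule producing [b] before the CAUS suffix would wrongly predict alternation here too.
The underlying segment must be /b/; voiced obstruents become voiceless word-finally, yielding [p] there.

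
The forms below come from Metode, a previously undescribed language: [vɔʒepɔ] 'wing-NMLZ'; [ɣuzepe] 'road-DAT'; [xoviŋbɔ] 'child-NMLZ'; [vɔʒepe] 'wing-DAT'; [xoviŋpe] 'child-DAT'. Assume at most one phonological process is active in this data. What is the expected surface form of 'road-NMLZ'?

[ɣuzepɔ]

The NMLZ morpheme has two allomorphs, [-bɔ] and [-pɔ].
The DAT suffix, which begins with [p], is invariant after every stem; so [p] is not altered by any rule here.
The NMLZ suffix is therefore /-bɔ/ underlyingly, with post-vocalic devoicing: voiced stops become voiceless after a vowel.
After 'road', which ends in a vowel, the suffix surfaces as [-pɔ], giving [ɣuzepɔ].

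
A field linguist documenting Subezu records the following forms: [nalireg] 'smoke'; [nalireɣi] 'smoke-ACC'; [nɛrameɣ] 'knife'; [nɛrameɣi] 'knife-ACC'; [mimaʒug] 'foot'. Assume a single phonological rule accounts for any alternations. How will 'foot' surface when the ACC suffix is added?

[mimaʒuɣi]

The stem for 'smoke' ends in [g] in [nalireg] but [ɣ] in [nalireɣi].
But 'knife' keeps [ɣ] in both environments ([nɛrameɣ], [nɛrameɣi]), so there is no rule changing /ɣ/ to [g] in isolation.
The underlying segment must be /g/; voiced stops become fricatives between vowels, yielding [ɣ] there.
From [mimaʒug] the stem 'foot' is /mimaʒug/; between vowels this yields [mimaʒuɣi].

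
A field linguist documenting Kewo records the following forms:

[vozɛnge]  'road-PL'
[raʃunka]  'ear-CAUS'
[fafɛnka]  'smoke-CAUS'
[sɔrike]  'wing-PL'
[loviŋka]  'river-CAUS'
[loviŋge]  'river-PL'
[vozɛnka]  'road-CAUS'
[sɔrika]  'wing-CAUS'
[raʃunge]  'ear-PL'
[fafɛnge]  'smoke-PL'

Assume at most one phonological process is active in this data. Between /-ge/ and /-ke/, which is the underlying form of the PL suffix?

The PL morpheme has two allomorphs, [-ge] and [-ke].
By contrast the CAUS suffix keeps its initial [k] throughout — that segment must be underlying.
So the underlying form is /-ge/, and voiced stops become voiceless after a vowel.

/-ge/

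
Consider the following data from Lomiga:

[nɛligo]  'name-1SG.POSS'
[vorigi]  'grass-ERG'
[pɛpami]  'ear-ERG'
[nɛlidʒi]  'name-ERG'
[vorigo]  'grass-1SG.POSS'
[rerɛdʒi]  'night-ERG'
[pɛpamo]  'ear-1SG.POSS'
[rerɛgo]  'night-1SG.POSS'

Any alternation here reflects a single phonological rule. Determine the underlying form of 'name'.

'name' shows [g] ~ [dʒ] at the end of the stem ([nɛligo] vs [nɛlidʒi]).
Compare 'grass', with invariant [g] in [vorigo] and [vorigi]: an analysis with underlying /g/ and a rule producing [dʒ] before the ERG suffix would wrongly predict alternation here too.
Therefore /dʒ/ is basic and [g] is derived by depalatalization (palato-alveolar /dʒ/ becomes [g] when no front vowel follows).
The underlying form of 'name' is therefore /nɛlidʒ/.

/nɛlidʒ/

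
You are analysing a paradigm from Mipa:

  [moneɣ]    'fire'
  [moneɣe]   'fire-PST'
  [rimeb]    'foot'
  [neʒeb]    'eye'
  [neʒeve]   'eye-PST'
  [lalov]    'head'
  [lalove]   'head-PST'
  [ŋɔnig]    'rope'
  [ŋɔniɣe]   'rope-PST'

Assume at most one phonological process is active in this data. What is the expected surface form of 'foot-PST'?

'eye' shows [b] ~ [v] at the end of the stem ([neʒeb] vs [neʒeve]).
The stem 'head' ([lalov], [lalove]) shows [v] unchanged in both environments, so [v] cannot be basic with [b] derived in isolation.
So /b/ is underlying, and a rule of intervocalic spirantization — voiced stops become fricatives between vowels — gives [v].
From [rimeb] the stem 'foot' is /rimeb/; between vowels this yields [rimeve].

[rimeve]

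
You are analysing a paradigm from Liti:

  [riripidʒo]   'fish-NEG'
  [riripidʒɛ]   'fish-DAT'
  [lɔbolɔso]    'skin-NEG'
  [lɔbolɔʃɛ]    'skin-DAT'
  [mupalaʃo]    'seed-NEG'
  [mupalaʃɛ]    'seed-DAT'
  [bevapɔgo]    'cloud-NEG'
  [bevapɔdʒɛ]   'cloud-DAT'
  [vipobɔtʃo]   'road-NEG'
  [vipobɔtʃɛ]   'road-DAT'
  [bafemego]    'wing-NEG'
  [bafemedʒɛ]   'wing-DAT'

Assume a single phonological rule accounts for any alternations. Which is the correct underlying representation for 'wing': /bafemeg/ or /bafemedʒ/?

The stem for 'wing' ends in [g] in [bafemego] but [dʒ] in [bafemedʒɛ].
But 'fish' keeps [dʒ] in both environments ([riripidʒo], [riripidʒɛ]), so there is no rule changing /dʒ/ to [g] before the NEG suffix.
The alternation reflects palatalization before a front vowel: /g/ and /s/ become palato-alveolar [dʒ] and [ʃ] before a front vowel. /g/ is underlying.

/bafemeg/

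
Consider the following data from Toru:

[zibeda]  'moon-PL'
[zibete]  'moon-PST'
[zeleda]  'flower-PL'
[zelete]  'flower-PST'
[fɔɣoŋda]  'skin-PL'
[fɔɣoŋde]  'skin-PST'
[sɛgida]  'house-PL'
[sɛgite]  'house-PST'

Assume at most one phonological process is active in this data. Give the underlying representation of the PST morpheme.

/-te/

The PST morpheme has two allomorphs, [-de] and [-te].
The PL suffix, which begins with [d], is invariant after every stem; so [d] is not altered by any rule here.
So the underlying form is /-te/, and voiceless stops become voiced after a nasal.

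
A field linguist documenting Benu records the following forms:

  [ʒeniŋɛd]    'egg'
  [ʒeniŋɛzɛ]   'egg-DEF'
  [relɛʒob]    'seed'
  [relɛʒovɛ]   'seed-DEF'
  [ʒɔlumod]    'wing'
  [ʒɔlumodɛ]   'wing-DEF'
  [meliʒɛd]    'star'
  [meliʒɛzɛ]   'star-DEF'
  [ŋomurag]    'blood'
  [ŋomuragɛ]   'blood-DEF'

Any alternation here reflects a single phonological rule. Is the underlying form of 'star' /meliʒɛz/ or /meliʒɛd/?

The stem for 'star' ends in [d] in [meliʒɛd] but [z] in [meliʒɛzɛ].
The stem 'wing' ([ʒɔlumod], [ʒɔlumodɛ]) shows [d] unchanged in both environments, so [d] cannot be basic with [z] derived before the DEF suffix.
The underlying segment must be /z/; voiced fricatives become stops word-finally, yielding [d] there.

/meliʒɛz/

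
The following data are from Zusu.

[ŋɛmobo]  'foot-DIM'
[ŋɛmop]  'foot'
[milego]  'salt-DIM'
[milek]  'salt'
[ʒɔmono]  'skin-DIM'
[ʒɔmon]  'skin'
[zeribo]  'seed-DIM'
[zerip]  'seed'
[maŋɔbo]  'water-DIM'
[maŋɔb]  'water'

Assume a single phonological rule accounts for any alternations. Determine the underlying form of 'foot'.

The stem for 'foot' ends in [b] in [ŋɛmobo] but [p] in [ŋɛmop].
If /b/ were underlying and a rule turned it into [p] in isolation, 'water' would also alternate; but it has [b] in both [maŋɔbo] and [maŋɔb].
The underlying segment must be /p/; voiceless stops become voiced between vowels, yielding [b] there.
So 'foot' = /ŋɛmop/.

/ŋɛmop/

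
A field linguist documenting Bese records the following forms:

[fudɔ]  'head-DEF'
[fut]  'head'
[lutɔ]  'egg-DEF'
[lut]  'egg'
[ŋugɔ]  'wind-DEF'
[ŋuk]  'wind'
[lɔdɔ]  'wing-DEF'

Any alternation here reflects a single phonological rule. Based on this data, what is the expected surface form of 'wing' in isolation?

'head' shows [d] ~ [t] at the end of the stem ([fudɔ] vs [fut]).
But 'egg' keeps [t] in both environments ([lutɔ], [lut]), so there is no rule changing /t/ to [d] before the DEF suffix.
Therefore /d/ is basic and [t] is derived by word-final obstruent devoicing (voiced obstruents become voiceless word-finally).
From [lɔdɔ] the stem 'wing' is /lɔd/; word-finally this yields [lɔt].

[lɔt]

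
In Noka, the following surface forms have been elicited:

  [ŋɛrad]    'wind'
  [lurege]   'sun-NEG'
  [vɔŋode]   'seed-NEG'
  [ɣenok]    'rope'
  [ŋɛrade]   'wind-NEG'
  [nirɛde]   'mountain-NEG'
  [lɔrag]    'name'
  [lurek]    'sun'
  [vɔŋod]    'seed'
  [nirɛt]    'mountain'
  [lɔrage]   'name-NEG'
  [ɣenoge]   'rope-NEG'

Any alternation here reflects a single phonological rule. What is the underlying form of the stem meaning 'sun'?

/lurek/

The stem for 'sun' ends in [g] in [lurege] but [k] in [lurek].
But 'name' keeps [g] in both environments ([lɔrage], [lɔrag]), so there is no rule changing /g/ to [k] in isolation.
Therefore /k/ is basic and [g] is derived by intervocalic voicing (voiceless stops become voiced between vowels).
The underlying form of 'sun' is therefore /lurek/.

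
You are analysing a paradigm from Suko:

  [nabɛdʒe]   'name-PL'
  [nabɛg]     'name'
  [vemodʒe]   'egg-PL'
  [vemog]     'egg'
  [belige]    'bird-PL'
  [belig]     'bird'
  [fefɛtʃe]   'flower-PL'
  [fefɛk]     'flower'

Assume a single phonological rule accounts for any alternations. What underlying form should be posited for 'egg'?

/vemodʒ/

The root 'egg' surfaces as [vemodʒe] and [vemog], with a stem-final [dʒ] ~ [g] alternation.
If /g/ were underlying and a rule turned it into [dʒ] before the PL suffix, 'bird' would also alternate; but it has [g] in both [belige] and [belig].
Therefore /dʒ/ is basic and [g] is derived by depalatalization (palato-alveolar /tʃ/ and /dʒ/ become [k] and [g] when no front vowel follows).
Hence 'egg' is /vemodʒ/ underlyingly.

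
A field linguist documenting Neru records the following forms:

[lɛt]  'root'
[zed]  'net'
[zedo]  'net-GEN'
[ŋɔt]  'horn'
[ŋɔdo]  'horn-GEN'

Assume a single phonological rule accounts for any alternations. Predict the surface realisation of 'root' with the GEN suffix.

In [ŋɔt] and [ŋɔdo] the final segment of 'horn' alternates: [t] ~ [d].
But 'net' keeps [d] in both environments ([zed], [zedo]), so there is no rule changing /d/ to [t] in isolation.
The underlying segment must be /t/; voiceless stops become voiced between vowels, yielding [d] there.
From [lɛt] the stem 'root' is /lɛt/; between vowels this yields [lɛdo].

[lɛdo]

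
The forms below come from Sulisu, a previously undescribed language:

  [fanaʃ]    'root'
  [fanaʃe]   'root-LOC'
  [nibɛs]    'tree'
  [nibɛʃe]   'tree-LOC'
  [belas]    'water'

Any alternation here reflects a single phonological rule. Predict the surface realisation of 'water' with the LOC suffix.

In [nibɛs] and [nibɛʃe] the final segment of 'tree' alternates: [s] ~ [ʃ].
Compare 'root', with invariant [ʃ] in [fanaʃ] and [fanaʃe]: an analysis with underlying /ʃ/ and a rule producing [s] in isolation would wrongly predict alternation here too.
The underlying segment must be /s/; /s/ becomes palato-alveolar [ʃ] before a front vowel, yielding [ʃ] there.
From [belas] the stem 'water' is /belas/; before a front vowel this yields [belaʃe].

[belaʃe]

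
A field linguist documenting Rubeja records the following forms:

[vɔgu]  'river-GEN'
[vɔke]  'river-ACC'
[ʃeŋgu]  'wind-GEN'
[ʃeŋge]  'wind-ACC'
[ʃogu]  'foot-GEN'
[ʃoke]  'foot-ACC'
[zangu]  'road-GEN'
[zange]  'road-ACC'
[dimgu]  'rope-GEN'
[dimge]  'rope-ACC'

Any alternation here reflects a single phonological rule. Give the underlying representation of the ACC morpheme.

The ACC morpheme has two allomorphs, [-ge] and [-ke].
The GEN suffix, which begins with [g], is invariant after every stem; so [g] is not altered by any rule here.
So the underlying form is /-ke/, and voiceless stops become voiced after a nasal.

/-ke/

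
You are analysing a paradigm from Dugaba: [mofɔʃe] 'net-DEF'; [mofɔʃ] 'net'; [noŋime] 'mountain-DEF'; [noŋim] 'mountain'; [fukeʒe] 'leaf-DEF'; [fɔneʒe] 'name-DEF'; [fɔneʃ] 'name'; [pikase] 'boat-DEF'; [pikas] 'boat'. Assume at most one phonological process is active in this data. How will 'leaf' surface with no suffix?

[fukeʃ]

The root 'name' surfaces as [fɔneʒe] and [fɔneʃ], with a stem-final [ʒ] ~ [ʃ] alternation.
If /ʃ/ were underlying and a rule turned it into [ʒ] before the DEF suffix, 'net' would also alternate; but it has [ʃ] in both [mofɔʃe] and [mofɔʃ].
Therefore /ʒ/ is basic and [ʃ] is derived by word-final obstruent devoicing (voiced obstruents become voiceless word-finally).
From [fukeʒe] the stem 'leaf' is /fukeʒ/; word-finally this yields [fukeʃ].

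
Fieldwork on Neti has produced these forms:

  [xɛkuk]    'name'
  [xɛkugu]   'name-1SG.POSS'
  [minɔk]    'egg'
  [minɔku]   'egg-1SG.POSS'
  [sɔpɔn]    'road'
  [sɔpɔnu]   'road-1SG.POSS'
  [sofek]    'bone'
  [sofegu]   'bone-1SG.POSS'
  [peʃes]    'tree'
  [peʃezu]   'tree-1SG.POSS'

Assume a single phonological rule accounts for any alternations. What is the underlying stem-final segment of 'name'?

The stem for 'name' ends in [k] in [xɛkuk] but [g] in [xɛkugu].
If /k/ were underlying and a rule turned it into [g] before the 1SG.POSS suffix, 'egg' would also alternate; but it has [k] in both [minɔk] and [minɔku].
The alternation reflects word-final obstruent devoicing: voiced obstruents become voiceless word-finally. /g/ is underlying.

/g/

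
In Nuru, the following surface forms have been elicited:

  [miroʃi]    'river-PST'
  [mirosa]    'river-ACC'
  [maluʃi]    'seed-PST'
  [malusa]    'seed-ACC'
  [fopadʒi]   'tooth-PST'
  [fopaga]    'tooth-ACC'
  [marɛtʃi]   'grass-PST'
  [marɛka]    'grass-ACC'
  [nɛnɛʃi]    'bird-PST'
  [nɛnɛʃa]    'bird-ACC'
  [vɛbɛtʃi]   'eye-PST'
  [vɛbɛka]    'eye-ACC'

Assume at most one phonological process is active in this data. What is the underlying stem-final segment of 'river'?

/s/

The root 'river' surfaces as [miroʃi] and [mirosa], with a stem-final [ʃ] ~ [s] alternation.
But 'bird' keeps [ʃ] in both environments ([nɛnɛʃi], [nɛnɛʃa]), so there is no rule changing /ʃ/ to [s] before the ACC suffix.
The alternation reflects palatalization before a front vowel: /k/, /g/ and /s/ become palato-alveolar [tʃ], [dʒ] and [ʃ] before a front vowel. /s/ is underlying.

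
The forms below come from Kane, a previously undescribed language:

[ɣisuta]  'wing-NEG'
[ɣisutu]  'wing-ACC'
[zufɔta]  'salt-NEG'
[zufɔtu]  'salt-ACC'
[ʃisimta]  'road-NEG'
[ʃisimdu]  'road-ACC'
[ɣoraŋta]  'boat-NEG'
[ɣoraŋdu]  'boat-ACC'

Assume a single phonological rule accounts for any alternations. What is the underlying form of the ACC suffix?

The ACC morpheme has two allomorphs, [-du] and [-tu].
The NEG suffix, which begins with [t], is invariant after every stem; so [t] is not altered by any rule here.
The ACC suffix is therefore /-du/ underlyingly, with post-vocalic devoicing: voiced stops become voiceless after a vowel.

/-du/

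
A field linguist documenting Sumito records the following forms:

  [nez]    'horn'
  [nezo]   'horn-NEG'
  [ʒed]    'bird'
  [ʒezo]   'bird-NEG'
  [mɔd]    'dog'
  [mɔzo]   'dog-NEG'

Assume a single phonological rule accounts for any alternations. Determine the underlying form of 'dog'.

The stem for 'dog' ends in [d] in [mɔd] but [z] in [mɔzo].
The stem 'horn' ([nez], [nezo]) shows [z] unchanged in both environments, so [z] cannot be basic with [d] derived in isolation.
Therefore /d/ is basic and [z] is derived by intervocalic spirantization (voiced stops become fricatives between vowels).
Hence 'dog' is /mɔd/ underlyingly.

/mɔd/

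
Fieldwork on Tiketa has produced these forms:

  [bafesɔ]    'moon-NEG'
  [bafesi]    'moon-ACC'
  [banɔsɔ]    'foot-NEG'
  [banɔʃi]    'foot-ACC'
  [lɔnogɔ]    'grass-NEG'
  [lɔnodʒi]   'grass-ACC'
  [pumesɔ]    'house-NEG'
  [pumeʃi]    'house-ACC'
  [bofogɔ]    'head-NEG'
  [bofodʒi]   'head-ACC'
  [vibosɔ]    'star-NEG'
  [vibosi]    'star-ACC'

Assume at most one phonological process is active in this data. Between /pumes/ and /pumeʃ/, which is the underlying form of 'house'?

/pumeʃ/

The root 'house' surfaces as [pumesɔ] and [pumeʃi], with a stem-final [s] ~ [ʃ] alternation.
The stem 'star' ([vibosɔ], [vibosi]) shows [s] unchanged in both environments, so [s] cannot be basic with [ʃ] derived before the ACC suffix.
The alternation reflects depalatalization: palato-alveolar /dʒ/ and /ʃ/ become [g] and [s] when no front vowel follows. /ʃ/ is underlying.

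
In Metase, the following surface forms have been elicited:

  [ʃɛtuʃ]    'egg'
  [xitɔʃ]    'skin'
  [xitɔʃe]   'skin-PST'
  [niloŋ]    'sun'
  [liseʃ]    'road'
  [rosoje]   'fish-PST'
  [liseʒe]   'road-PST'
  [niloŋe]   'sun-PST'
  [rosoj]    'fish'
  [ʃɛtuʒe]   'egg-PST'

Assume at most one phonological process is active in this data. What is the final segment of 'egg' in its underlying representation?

The stem for 'egg' ends in [ʃ] in [ʃɛtuʃ] but [ʒ] in [ʃɛtuʒe].
If /ʃ/ were underlying and a rule turned it into [ʒ] before the PST suffix, 'skin' would also alternate; but it has [ʃ] in both [xitɔʃ] and [xitɔʃe].
The underlying segment must be /ʒ/; voiced obstruents become voiceless word-finally, yielding [ʃ] there.

/ʒ/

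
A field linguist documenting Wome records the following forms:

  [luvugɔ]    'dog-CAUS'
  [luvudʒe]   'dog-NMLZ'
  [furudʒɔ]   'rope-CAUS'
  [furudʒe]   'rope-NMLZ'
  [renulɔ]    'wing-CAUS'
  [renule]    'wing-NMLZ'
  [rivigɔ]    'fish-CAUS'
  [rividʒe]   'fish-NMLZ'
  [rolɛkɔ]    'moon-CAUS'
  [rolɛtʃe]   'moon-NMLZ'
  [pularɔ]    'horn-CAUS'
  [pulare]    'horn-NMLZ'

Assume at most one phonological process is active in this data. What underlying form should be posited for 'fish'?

In [rivigɔ] and [rividʒe] the final segment of 'fish' alternates: [g] ~ [dʒ].
But 'rope' keeps [dʒ] in both environments ([furudʒɔ], [furudʒe]), so there is no rule changing /dʒ/ to [g] before the CAUS suffix.
The alternation reflects palatalization before a front vowel: /k/ and /g/ become palato-alveolar [tʃ] and [dʒ] before a front vowel. /g/ is underlying.

/rivig/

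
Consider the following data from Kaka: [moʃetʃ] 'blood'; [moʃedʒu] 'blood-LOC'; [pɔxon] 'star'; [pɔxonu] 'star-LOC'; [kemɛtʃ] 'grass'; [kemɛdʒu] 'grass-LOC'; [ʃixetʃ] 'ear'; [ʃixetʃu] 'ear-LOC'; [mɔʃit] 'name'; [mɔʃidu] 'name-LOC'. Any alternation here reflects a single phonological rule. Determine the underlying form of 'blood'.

The stem for 'blood' ends in [tʃ] in [moʃetʃ] but [dʒ] in [moʃedʒu].
But 'ear' keeps [tʃ] in both environments ([ʃixetʃ], [ʃixetʃu]), so there is no rule changing /tʃ/ to [dʒ] before the LOC suffix.
Therefore /dʒ/ is basic and [tʃ] is derived by word-final obstruent devoicing (voiced obstruents become voiceless word-finally).

/moʃedʒ/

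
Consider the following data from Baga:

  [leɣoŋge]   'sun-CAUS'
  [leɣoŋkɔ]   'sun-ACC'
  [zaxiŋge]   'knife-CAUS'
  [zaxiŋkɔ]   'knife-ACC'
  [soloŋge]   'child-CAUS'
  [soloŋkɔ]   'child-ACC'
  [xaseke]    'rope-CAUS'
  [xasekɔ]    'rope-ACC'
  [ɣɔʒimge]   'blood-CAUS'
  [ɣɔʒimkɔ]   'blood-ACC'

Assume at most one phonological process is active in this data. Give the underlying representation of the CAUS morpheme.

/-ge/

The CAUS suffix surfaces as [-ge] and [-ke], depending on the final segment of the stem.
By contrast the ACC suffix keeps its initial [k] throughout — that segment must be underlying.
So the underlying form is /-ge/, and voiced stops become voiceless after a vowel.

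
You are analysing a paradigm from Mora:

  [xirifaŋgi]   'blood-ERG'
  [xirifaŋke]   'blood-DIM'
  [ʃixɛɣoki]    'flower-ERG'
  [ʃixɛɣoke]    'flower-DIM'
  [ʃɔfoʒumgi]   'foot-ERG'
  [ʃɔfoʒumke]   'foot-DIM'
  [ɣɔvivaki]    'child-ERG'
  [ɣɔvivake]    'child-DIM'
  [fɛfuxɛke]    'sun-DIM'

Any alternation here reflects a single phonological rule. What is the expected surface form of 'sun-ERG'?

The ERG morpheme has two allomorphs, [-gi] and [-ki].
By contrast the DIM suffix keeps its initial [k] throughout — that segment must be underlying.
So the underlying form is /-gi/, and voiced stops become voiceless after a vowel.
After 'sun', which ends in a vowel, the suffix surfaces as [-ki], giving [fɛfuxɛki].

[fɛfuxɛki]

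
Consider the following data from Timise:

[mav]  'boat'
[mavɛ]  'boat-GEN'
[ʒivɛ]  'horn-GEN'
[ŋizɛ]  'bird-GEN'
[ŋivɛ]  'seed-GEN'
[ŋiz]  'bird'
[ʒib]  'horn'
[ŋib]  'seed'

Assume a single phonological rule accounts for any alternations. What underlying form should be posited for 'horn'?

'horn' shows [v] ~ [b] at the end of the stem ([ʒivɛ] vs [ʒib]).
But 'boat' keeps [v] in both environments ([mavɛ], [mav]), so there is no rule changing /v/ to [b] in isolation.
The alternation reflects intervocalic spirantization: voiced stops become fricatives between vowels. /b/ is underlying.
So 'horn' = /ʒib/.

/ʒib/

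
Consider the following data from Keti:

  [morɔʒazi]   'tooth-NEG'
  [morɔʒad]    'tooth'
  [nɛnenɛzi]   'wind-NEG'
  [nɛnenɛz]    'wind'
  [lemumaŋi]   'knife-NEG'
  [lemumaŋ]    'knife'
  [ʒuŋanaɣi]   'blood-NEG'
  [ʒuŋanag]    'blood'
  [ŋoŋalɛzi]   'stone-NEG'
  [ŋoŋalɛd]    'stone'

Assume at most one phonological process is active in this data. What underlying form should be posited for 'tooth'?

/morɔʒad/

The root 'tooth' surfaces as [morɔʒazi] and [morɔʒad], with a stem-final [z] ~ [d] alternation.
But 'wind' keeps [z] in both environments ([nɛnenɛzi], [nɛnenɛz]), so there is no rule changing /z/ to [d] in isolation.
The alternation reflects intervocalic spirantization: voiced stops become fricatives between vowels. /d/ is underlying.
Hence 'tooth' is /morɔʒad/ underlyingly.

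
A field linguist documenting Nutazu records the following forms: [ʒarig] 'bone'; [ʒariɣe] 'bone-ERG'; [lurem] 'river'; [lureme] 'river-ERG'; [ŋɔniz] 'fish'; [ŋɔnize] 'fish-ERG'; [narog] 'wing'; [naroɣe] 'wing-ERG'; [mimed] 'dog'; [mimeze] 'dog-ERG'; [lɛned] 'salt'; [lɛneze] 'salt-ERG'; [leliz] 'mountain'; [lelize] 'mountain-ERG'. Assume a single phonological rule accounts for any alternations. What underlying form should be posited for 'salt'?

/lɛned/

The stem for 'salt' ends in [d] in [lɛned] but [z] in [lɛneze].
Compare 'fish', with invariant [z] in [ŋɔniz] and [ŋɔnize]: an analysis with underlying /z/ and a rule producing [d] in isolation would wrongly predict alternation here too.
Therefore /d/ is basic and [z] is derived by intervocalic spirantization (voiced stops become fricatives between vowels).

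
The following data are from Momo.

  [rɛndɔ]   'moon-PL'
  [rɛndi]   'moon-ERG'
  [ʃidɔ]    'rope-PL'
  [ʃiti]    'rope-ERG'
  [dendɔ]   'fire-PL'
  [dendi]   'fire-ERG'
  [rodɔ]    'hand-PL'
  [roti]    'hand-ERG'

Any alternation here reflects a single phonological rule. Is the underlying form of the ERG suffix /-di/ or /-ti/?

The ERG suffix surfaces as [-di] and [-ti], depending on the final segment of the stem.
The PL suffix, which begins with [d], is invariant after every stem; so [d] is not altered by any rule here.
So the underlying form is /-ti/, and voiceless stops become voiced after a nasal.

/-ti/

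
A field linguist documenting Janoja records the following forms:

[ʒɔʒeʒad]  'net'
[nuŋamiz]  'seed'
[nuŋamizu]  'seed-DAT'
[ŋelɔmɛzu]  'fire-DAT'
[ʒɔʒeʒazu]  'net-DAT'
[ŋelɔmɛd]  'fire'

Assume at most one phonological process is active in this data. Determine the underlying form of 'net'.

/ʒɔʒeʒad/

The stem for 'net' ends in [z] in [ʒɔʒeʒazu] but [d] in [ʒɔʒeʒad].
Compare 'seed', with invariant [z] in [nuŋamizu] and [nuŋamiz]: an analysis with underlying /z/ and a rule producing [d] in isolation would wrongly predict alternation here too.
The alternation reflects intervocalic spirantization: voiced stops become fricatives between vowels. /d/ is underlying.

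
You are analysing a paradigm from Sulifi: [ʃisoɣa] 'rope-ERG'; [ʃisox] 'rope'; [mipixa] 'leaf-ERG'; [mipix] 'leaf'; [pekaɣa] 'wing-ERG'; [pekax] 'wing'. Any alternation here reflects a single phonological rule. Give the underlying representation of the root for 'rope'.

/ʃisoɣ/

'rope' shows [ɣ] ~ [x] at the end of the stem ([ʃisoɣa] vs [ʃisox]).
Compare 'leaf', with invariant [x] in [mipixa] and [mipix]: an analysis with underlying /x/ and a rule producing [ɣ] before the ERG suffix would wrongly predict alternation here too.
The alternation reflects word-final obstruent devoicing: voiced obstruents become voiceless word-finally. /ɣ/ is underlying.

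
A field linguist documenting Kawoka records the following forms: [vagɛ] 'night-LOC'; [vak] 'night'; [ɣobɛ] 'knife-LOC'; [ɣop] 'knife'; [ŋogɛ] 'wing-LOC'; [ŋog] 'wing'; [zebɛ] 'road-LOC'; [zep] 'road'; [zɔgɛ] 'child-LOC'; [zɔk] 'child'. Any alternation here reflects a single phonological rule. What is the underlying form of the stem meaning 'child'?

/zɔk/

In [zɔgɛ] and [zɔk] the final segment of 'child' alternates: [g] ~ [k].
Compare 'wing', with invariant [g] in [ŋogɛ] and [ŋog]: an analysis with underlying /g/ and a rule producing [k] in isolation would wrongly predict alternation here too.
Therefore /k/ is basic and [g] is derived by intervocalic voicing (voiceless stops become voiced between vowels).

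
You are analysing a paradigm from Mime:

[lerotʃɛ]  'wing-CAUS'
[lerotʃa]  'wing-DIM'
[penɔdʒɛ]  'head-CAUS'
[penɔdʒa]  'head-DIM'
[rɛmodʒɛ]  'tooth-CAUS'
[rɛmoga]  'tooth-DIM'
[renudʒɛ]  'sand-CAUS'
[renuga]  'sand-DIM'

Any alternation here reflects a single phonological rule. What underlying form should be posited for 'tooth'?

/rɛmog/

The stem for 'tooth' ends in [dʒ] in [rɛmodʒɛ] but [g] in [rɛmoga].
But 'head' keeps [dʒ] in both environments ([penɔdʒɛ], [penɔdʒa]), so there is no rule changing /dʒ/ to [g] before the DIM suffix.
The alternation reflects palatalization before a front vowel: /g/ becomes palato-alveolar [dʒ] before a front vowel. /g/ is underlying.
Hence 'tooth' is /rɛmog/ underlyingly.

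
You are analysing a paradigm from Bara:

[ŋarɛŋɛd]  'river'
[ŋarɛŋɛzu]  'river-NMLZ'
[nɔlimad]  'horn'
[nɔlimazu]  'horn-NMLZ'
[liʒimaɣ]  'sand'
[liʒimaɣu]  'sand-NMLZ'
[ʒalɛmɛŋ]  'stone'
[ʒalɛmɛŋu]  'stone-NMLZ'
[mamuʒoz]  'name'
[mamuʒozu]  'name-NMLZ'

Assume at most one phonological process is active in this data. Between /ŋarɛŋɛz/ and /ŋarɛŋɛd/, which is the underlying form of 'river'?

'river' shows [d] ~ [z] at the end of the stem ([ŋarɛŋɛd] vs [ŋarɛŋɛzu]).
Compare 'name', with invariant [z] in [mamuʒoz] and [mamuʒozu]: an analysis with underlying /z/ and a rule producing [d] in isolation would wrongly predict alternation here too.
The underlying segment must be /d/; voiced stops become fricatives between vowels, yielding [z] there.

/ŋarɛŋɛd/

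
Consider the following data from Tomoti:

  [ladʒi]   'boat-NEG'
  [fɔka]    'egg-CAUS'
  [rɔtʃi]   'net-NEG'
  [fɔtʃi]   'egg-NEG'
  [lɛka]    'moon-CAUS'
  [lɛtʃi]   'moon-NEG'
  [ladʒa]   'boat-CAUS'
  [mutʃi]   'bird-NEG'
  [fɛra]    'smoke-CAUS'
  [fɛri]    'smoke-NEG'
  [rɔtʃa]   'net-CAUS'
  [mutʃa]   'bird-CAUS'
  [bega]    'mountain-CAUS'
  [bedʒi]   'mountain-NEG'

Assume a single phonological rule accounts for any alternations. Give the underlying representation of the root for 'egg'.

/fɔk/

In [fɔtʃi] and [fɔka] the final segment of 'egg' alternates: [tʃ] ~ [k].
If /tʃ/ were underlying and a rule turned it into [k] before the CAUS suffix, 'bird' would also alternate; but it has [tʃ] in both [mutʃi] and [mutʃa].
So /k/ is underlying, and a rule of palatalization before a front vowel — /k/ and /g/ become palato-alveolar [tʃ] and [dʒ] before a front vowel — gives [tʃ].
The underlying form of 'egg' is therefore /fɔk/.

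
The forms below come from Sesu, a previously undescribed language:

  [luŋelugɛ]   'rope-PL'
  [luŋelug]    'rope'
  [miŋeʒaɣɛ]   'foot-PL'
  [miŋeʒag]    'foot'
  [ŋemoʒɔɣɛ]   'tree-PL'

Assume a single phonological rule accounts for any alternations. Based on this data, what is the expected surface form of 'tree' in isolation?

'foot' shows [ɣ] ~ [g] at the end of the stem ([miŋeʒaɣɛ] vs [miŋeʒag]).
Compare 'rope', with invariant [g] in [luŋelugɛ] and [luŋelug]: an analysis with underlying /g/ and a rule producing [ɣ] before the PL suffix would wrongly predict alternation here too.
The underlying segment must be /ɣ/; voiced fricatives become stops word-finally, yielding [g] there.
From [ŋemoʒɔɣɛ] the stem 'tree' is /ŋemoʒɔɣ/; word-finally this yields [ŋemoʒɔg].

[ŋemoʒɔg]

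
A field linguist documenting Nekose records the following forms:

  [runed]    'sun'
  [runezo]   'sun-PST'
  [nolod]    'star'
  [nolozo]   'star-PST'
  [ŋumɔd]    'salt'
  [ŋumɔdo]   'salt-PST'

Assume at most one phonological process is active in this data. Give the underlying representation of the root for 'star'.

In [nolod] and [nolozo] the final segment of 'star' alternates: [d] ~ [z].
The stem 'salt' ([ŋumɔd], [ŋumɔdo]) shows [d] unchanged in both environments, so [d] cannot be basic with [z] derived before the PST suffix.
So /z/ is underlying, and a rule of word-final hardening — voiced fricatives become stops word-finally — gives [d].

/noloz/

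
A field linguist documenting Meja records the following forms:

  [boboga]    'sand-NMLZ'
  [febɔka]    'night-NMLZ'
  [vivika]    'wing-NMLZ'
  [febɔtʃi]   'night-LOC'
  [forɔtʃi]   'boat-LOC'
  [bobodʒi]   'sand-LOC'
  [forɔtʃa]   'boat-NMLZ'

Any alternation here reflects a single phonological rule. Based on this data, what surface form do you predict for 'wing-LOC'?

[vivitʃi]

'night' shows [k] ~ [tʃ] at the end of the stem ([febɔka] vs [febɔtʃi]).
If /tʃ/ were underlying and a rule turned it into [k] before the NMLZ suffix, 'boat' would also alternate; but it has [tʃ] in both [forɔtʃa] and [forɔtʃi].
The alternation reflects palatalization before a front vowel: /k/ and /g/ become palato-alveolar [tʃ] and [dʒ] before a front vowel. /k/ is underlying.
From [vivika] the stem 'wing' is /vivik/; before a front vowel this yields [vivitʃi].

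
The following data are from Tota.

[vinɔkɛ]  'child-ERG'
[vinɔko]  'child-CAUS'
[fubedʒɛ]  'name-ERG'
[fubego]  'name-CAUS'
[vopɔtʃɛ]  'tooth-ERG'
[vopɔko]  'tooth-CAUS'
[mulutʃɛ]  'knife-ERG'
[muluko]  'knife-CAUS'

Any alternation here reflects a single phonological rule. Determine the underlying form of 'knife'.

In [mulutʃɛ] and [muluko] the final segment of 'knife' alternates: [tʃ] ~ [k].
Compare 'child', with invariant [k] in [vinɔkɛ] and [vinɔko]: an analysis with underlying /k/ and a rule producing [tʃ] before the ERG suffix would wrongly predict alternation here too.
Therefore /tʃ/ is basic and [k] is derived by depalatalization (palato-alveolar /tʃ/ and /dʒ/ become [k] and [g] when no front vowel follows).
The underlying form of 'knife' is therefore /mulutʃ/.

/mulutʃ/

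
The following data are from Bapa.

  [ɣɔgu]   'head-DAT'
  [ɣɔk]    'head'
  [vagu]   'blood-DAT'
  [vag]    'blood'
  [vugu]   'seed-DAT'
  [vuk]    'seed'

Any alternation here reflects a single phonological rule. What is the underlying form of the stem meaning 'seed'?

In [vugu] and [vuk] the final segment of 'seed' alternates: [g] ~ [k].
The stem 'blood' ([vagu], [vag]) shows [g] unchanged in both environments, so [g] cannot be basic with [k] derived in isolation.
The underlying segment must be /k/; voiceless stops become voiced between vowels, yielding [g] there.

/vuk/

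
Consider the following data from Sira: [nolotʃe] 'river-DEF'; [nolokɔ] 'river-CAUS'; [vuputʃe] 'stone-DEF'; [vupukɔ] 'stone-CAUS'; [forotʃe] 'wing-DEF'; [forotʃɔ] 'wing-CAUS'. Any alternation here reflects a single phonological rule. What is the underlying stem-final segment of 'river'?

/k/

The stem for 'river' ends in [tʃ] in [nolotʃe] but [k] in [nolokɔ].
But 'wing' keeps [tʃ] in both environments ([forotʃe], [forotʃɔ]), so there is no rule changing /tʃ/ to [k] before the CAUS suffix.
The underlying segment must be /k/; /k/ becomes palato-alveolar [tʃ] before a front vowel, yielding [tʃ] there.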